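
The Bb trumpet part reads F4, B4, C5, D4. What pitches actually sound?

Eb4 A4 Bb4 C4

Written C4 on the Bb trumpet sounds as Bb3, a major second lower; apply that shift to every note.
F4 → Eb4
B4 → A4
C5 → Bb4
D4 → C4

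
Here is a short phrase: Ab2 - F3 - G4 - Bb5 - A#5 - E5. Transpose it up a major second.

Bb2 G3 A4 C6 B#5 F#5

Ab2 up a major second is Bb2.
A major second up from F3 gives G3.
G4 up a major second is A4.
Bb5: a second up reaches C, and 2 semitones makes it C6.
A major second up from A#5 gives B#5.
E5 up a major second is F#5.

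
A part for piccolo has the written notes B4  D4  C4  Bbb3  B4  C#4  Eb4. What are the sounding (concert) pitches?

Written C4 on the piccolo sounds as C5, a perfect octave higher; apply that shift to every note.
B4 gives B5
D4 gives D5
C4 gives C5
Bbb3 gives Bbb4
B4 gives B5
C#4 gives C#5
Eb4 gives Eb5

B5 D5 C5 Bbb4 B5 C#5 Eb5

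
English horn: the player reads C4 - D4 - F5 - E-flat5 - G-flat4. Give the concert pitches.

Written C4 on the English horn sounds as F3, a perfect fifth lower; apply that shift to every note.
C4 -> F3
D4 -> G3
F5 -> Bb4
Eb5 -> Ab4
Gb4 -> Cb4

F3 G3 Bb4 Ab4 Cb4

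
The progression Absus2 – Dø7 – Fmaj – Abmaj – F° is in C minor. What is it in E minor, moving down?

Csus2 F#ø7 Amaj Cmaj A°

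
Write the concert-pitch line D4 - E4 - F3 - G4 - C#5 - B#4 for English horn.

A4 B4 C4 D5 G#5 F##5

Written C4 sounds as F3 on the English horn, so concert pitches are written a perfect fifth up.
D4 -> A4
E4 -> B4
F3 -> C4
G4 -> D5
C#5 -> G#5
B#4 -> F##5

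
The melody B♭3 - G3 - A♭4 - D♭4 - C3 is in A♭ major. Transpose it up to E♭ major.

F4 D4 Eb5 Ab4 G3

From A♭ up to E♭ is a perfect fifth; apply that to each pitch.
Bb3 → F4
G3 → D4
Ab4 → Eb5
Db4 → Ab4
C3 → G3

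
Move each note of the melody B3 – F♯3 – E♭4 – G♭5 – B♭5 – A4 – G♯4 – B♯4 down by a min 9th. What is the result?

B3 becomes A#2
F#3 becomes E#2
Eb4 becomes D3
Gb5 becomes F4
Bb5 becomes A4
A4 becomes G#3
G#4 becomes F##3
B#4 becomes A##3

A#2 E#2 D3 F4 A4 G#3 F##3 A##3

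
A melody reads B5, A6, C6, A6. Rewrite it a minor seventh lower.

C#5 B5 D5 B5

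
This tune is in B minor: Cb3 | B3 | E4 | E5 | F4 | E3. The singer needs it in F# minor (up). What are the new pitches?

Gb3 F#4 B4 B5 C5 B3

B minor to F# minor up is a perfect fifth, so every note moves up by that interval.
Cb3 → Gb3
B3 → F#4
E4 → B4
E5 → B5
F4 → C5
E3 → B3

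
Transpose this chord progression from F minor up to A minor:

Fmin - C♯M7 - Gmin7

F minor up to A minor is a major third; each chord root moves by that interval while the quality stays the same.
Fmin: root F up a major third → A, giving Amin.
C♯M7: root C♯ up a major third → E#, giving E#M7.
Gmin7: root G up a major third → B, giving Bmin7.

Amin E#M7 Bmin7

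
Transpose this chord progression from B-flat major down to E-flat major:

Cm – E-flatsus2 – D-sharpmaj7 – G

Fm Absus2 G#maj7 C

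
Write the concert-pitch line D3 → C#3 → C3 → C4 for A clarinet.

F3 E3 Eb3 Eb4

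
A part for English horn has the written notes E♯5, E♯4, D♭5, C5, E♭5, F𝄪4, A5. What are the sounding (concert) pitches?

The English horn sounds a perfect fifth below written, so transpose each written note down a perfect fifth.
E#5 becomes A#4
E#4 becomes A#3
Db5 becomes Gb4
C5 becomes F4
Eb5 becomes Ab4
F##4 becomes B#3
A5 becomes D5

A#4 A#3 Gb4 F4 Ab4 B#3 D5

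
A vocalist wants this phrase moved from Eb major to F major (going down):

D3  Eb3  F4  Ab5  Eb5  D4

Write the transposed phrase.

E2 F2 G3 Bb4 F4 E3

From Eb down to F is a minor seventh; apply that to each pitch.
D3 becomes E2
Eb3 becomes F2
F4 becomes G3
Ab5 becomes Bb4
Eb5 becomes F4
D4 becomes E3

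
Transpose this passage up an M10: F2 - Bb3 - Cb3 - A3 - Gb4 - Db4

A3 D5 Eb4 C#5 Bb5 F5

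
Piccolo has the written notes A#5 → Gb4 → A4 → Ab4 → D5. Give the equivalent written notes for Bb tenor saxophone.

First find concert pitch: the piccolo sounds a perfect octave above written, so A#5 Gb4 A4 Ab4 D5 sounds A#6 Gb5 A5 Ab5 D6.
Then write for Bb tenor saxophone: it sounds a major ninth below written, so the part must be a major ninth above concert.
A#6 → B#7
Gb5 → Ab6
A5 → B6
Ab5 → Bb6
D6 → E7

B#7 Ab6 B6 Bb6 E7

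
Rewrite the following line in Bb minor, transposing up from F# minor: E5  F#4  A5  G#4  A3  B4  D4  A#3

Ab5 Bb4 Db6 C5 Db4 Eb5 Gb4 D4

From F# up to Bb is a diminished fourth; apply that to each pitch.
E5 to Ab5
F#4 to Bb4
A5 to Db6
G#4 to C5
A3 to Db4
B4 to Eb5
D4 to Gb4
A#3 to D4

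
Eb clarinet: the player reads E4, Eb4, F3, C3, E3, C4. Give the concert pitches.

Written C4 on the Eb clarinet sounds as Eb4, a minor third higher; apply that shift to every note.
E4 gives G4
Eb4 gives Gb4
F3 gives Ab3
C3 gives Eb3
E3 gives G3
C4 gives Eb4

G4 Gb4 Ab3 Eb3 G3 Eb4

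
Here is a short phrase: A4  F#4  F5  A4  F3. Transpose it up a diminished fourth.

Db5 Bb4 Bbb5 Db5 Bbb3

A4 -> Db5
F#4 -> Bb4
F5 -> Bbb5
A4 -> Db5
F3 -> Bbb3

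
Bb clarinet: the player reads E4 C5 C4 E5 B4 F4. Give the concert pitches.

D4 Bb4 Bb3 D5 A4 Eb4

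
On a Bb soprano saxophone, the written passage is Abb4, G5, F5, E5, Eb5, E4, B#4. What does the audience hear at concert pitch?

The Bb soprano saxophone sounds a major second below written, so transpose each written note down a major second.
Abb4 to Gbb4
G5 to F5
F5 to Eb5
E5 to D5
Eb5 to Db5
E4 to D4
B#4 to A#4

Gbb4 F5 Eb5 D5 Db5 D4 A#4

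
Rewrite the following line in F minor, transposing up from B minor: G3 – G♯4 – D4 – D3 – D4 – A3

Db4 D5 Ab4 Ab3 Ab4 Eb4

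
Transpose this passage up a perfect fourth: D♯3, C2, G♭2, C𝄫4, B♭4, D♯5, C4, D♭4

A perfect fourth up from D#3 gives G#3.
A perfect fourth up from C2 gives F2.
A perfect fourth up from Gb2 gives Cb3.
A perfect fourth up from Cbb4 gives Fbb4.
A perfect fourth up from Bb4 gives Eb5.
D#5: a fourth up reaches G, and 5 semitones makes it G#5.
A perfect fourth up from C4 gives F4.
A perfect fourth up from Db4 gives Gb4.

G#3 F2 Cb3 Fbb4 Eb5 G#5 F4 Gb4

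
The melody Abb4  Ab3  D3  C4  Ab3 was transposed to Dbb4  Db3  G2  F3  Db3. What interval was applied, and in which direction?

Take the first pair: Abb4 → Dbb4. A to D spans 5 letter names, so the interval is some kind of fifth.
Dbb4 to Abb4 is 7 semitones, which makes it a perfect fifth; the second version is lower, so the direction is down.
Checking another pair — Ab3 → Db3 — gives the same interval.

down a perfect fifth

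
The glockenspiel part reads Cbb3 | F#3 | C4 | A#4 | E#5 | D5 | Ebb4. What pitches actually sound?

Cbb5 F#5 C6 A#6 E#7 D7 Ebb6

The glockenspiel sounds a perfect fifteenth above written, so transpose each written note up a perfect fifteenth.
Cbb3 → Cbb5
F#3 → F#5
C4 → C6
A#4 → A#6
E#5 → E#7
D5 → D7
Ebb4 → Ebb6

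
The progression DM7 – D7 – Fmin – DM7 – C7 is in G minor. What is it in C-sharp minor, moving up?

G#M7 G#7 Bmin G#M7 F#7

G minor up to C-sharp minor is an augmented fourth; each chord root moves by that interval while the quality stays the same.
DM7: root D up an augmented fourth → G#, giving G#M7.
D7: root D up an augmented fourth → G#, giving G#7.
Fmin: root F up an augmented fourth → B, giving Bmin.
DM7: root D up an augmented fourth → G#, giving G#M7.
C7: root C up an augmented fourth → F#, giving F#7.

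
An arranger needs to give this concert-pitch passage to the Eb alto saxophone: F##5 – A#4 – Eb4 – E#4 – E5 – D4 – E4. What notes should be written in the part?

D##6 F##5 C5 C##5 C#6 B4 C#5

Written C4 sounds as Eb3 on the Eb alto saxophone, so concert pitches are written a major sixth up.
F##5 → D##6
A#4 → F##5
Eb4 → C5
E#4 → C##5
E5 → C#6
D4 → B4
E4 → C#5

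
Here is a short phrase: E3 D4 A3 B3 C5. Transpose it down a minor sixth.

E3 gives G#2
D4 gives F#3
A3 gives C#3
B3 gives D#3
C5 gives E4

G#2 F#3 C#3 D#3 E4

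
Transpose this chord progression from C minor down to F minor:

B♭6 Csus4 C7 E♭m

Eb6 Fsus4 F7 Abm

C minor down to F minor is a perfect fifth; each chord root moves by that interval while the quality stays the same.
B♭6: root B♭ down a perfect fifth → Eb, giving Eb6.
Csus4: root C down a perfect fifth → F, giving Fsus4.
C7: root C down a perfect fifth → F, giving F7.
E♭m: root E♭ down a perfect fifth → Ab, giving Abm.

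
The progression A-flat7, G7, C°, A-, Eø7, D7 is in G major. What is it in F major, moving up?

Gb7 F7 Bb° G- Dø7 C7

G major up to F major is a minor seventh; each chord root moves by that interval while the quality stays the same.
A-flat7: root A-flat up a minor seventh → Gb, giving Gb7.
G7: root G up a minor seventh → F, giving F7.
C°: root C up a minor seventh → Bb, giving Bb°.
A-: root A up a minor seventh → G, giving G-.
Eø7: root E up a minor seventh → D, giving Dø7.
D7: root D up a minor seventh → C, giving C7.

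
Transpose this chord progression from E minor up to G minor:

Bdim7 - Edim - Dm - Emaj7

Ddim7 Gdim Fm Gmaj7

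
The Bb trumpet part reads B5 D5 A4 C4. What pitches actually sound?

A5 C5 G4 Bb3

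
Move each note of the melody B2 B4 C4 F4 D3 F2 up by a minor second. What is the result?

C3 C5 Db4 Gb4 Eb3 Gb2

A minor second up from B2 gives C3.
B4 up a minor second is C5.
C4 up a minor second is Db4.
F4: a second up reaches G, and 1 semitone makes it Gb4.
A minor second up from D3 gives Eb3.
F2 up a minor second is Gb2.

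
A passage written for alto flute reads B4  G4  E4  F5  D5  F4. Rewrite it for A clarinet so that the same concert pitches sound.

A4 F4 D4 Eb5 C5 Eb4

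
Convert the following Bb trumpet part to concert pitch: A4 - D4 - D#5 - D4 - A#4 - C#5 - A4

Written C4 on the Bb trumpet sounds as Bb3, a major second lower; apply that shift to every note.
A4 to G4
D4 to C4
D#5 to C#5
D4 to C4
A#4 to G#4
C#5 to B4
A4 to G4

G4 C4 C#5 C4 G#4 B4 G4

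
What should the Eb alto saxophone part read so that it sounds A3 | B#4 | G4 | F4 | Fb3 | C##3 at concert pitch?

F#4 G##5 E5 D5 Db4 A##3

Written C4 sounds as Eb3 on the Eb alto saxophone, so concert pitches are written a major sixth up.
A3 becomes F#4
B#4 becomes G##5
G4 becomes E5
F4 becomes D5
Fb3 becomes Db4
C##3 becomes A##3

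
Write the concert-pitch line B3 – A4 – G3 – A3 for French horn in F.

F#4 E5 D4 E4

Written C4 sounds as F3 on the French horn in F, so concert pitches are written a perfect fifth up.
B3 becomes F#4
A4 becomes E5
G3 becomes D4
A3 becomes E4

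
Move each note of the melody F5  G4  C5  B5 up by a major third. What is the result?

A5 B4 E5 D#6

F5 up a major third is A5.
G4: a third up reaches B, and 4 semitones makes it B4.
A major third up from C5 gives E5.
A major third up from B5 gives D#6.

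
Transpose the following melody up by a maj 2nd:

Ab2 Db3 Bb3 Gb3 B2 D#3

Ab2: a second up reaches B, and 2 semitones makes it Bb2.
Db3 up a major second is Eb3.
A major second up from Bb3 gives C4.
A major second up from Gb3 gives Ab3.
B2 up a major second is C#3.
A major second up from D#3 gives E#3.

Bb2 Eb3 C4 Ab3 C#3 E#3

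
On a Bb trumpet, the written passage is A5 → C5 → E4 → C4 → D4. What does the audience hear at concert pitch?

Written C4 on the Bb trumpet sounds as Bb3, a major second lower; apply that shift to every note.
A5 gives G5
C5 gives Bb4
E4 gives D4
C4 gives Bb3
D4 gives C4

G5 Bb4 D4 Bb3 C4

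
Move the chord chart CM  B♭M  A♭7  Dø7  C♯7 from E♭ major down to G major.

EM DM C7 F#ø7 E#7

E♭ major down to G major is a minor sixth; each chord root moves by that interval while the quality stays the same.
CM: root C down a minor sixth → E, giving EM.
B♭M: root B♭ down a minor sixth → D, giving DM.
A♭7: root A♭ down a minor sixth → C, giving C7.
Dø7: root D down a minor sixth → F#, giving F#ø7.
C♯7: root C♯ down a minor sixth → E#, giving E#7.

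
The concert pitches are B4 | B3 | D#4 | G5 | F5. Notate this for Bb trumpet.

The Bb trumpet sounds a major second below written, so the written part must be a major second above concert — transpose each note up.
B4 to C#5
B3 to C#4
D#4 to E#4
G5 to A5
F5 to G5

C#5 C#4 E#4 A5 G5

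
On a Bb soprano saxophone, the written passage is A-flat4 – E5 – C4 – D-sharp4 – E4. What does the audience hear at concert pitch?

Gb4 D5 Bb3 C#4 D4

The Bb soprano saxophone sounds a major second below written, so transpose each written note down a major second.
Ab4 → Gb4
E5 → D5
C4 → Bb3
D#4 → C#4
E4 → D4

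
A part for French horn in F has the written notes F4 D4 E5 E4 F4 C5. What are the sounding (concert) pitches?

Bb3 G3 A4 A3 Bb3 F4

The French horn in F sounds a perfect fifth below written, so transpose each written note down a perfect fifth.
F4 → Bb3
D4 → G3
E5 → A4
E4 → A3
F4 → Bb3
C5 → F4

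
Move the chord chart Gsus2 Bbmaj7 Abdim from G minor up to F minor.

Fsus2 Abmaj7 Gbdim

G minor up to F minor is a minor seventh; each chord root moves by that interval while the quality stays the same.
Gsus2: root G up a minor seventh → F, giving Fsus2.
Bbmaj7: root Bb up a minor seventh → Ab, giving Abmaj7.
Abdim: root Ab up a minor seventh → Gb, giving Gbdim.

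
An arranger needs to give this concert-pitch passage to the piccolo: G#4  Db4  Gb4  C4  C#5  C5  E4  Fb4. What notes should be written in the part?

The piccolo sounds a perfect octave above written, so the written part must be a perfect octave below concert — transpose each note down.
G#4 -> G#3
Db4 -> Db3
Gb4 -> Gb3
C4 -> C3
C#5 -> C#4
C5 -> C4
E4 -> E3
Fb4 -> Fb3

G#3 Db3 Gb3 C3 C#4 C4 E3 Fb3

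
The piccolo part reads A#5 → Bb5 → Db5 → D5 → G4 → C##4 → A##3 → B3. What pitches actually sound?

The piccolo sounds a perfect octave above written, so transpose each written note up a perfect octave.
A#5 -> A#6
Bb5 -> Bb6
Db5 -> Db6
D5 -> D6
G4 -> G5
C##4 -> C##5
A##3 -> A##4
B3 -> B4

A#6 Bb6 Db6 D6 G5 C##5 A##4 B4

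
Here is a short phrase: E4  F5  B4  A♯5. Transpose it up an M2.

E4 to F#4
F5 to G5
B4 to C#5
A#5 to B#5

F#4 G5 C#5 B#5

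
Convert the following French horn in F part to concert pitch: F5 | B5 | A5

Bb4 E5 D5

Written C4 on the French horn in F sounds as F3, a perfect fifth lower; apply that shift to every note.
F5 to Bb4
B5 to E5
A5 to D5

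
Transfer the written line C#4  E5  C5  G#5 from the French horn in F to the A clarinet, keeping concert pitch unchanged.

First find concert pitch: the French horn in F sounds a perfect fifth below written, so C#4 E5 C5 G#5 sounds F#3 A4 F4 C#5.
Then write for A clarinet: it sounds a minor third below written, so the part must be a minor third above concert.
F#3 → A3
A4 → C5
F4 → Ab4
C#5 → E5

A3 C5 Ab4 E5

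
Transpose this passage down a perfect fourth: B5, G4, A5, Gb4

F#5 D4 E5 Db4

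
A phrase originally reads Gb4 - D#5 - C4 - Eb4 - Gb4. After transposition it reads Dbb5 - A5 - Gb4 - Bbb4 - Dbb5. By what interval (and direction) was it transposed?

Take the first pair: Gb4 → Dbb5. G to D spans 5 letter names, so the interval is some kind of fifth.
Gb4 to Dbb5 is 6 semitones, which makes it a diminished fifth; the second version is higher, so the direction is up.
Checking another pair — Gb4 → Dbb5 — gives the same interval.

up a diminished fifth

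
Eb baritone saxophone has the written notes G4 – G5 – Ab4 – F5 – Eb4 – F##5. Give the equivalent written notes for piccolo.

First find concert pitch: the Eb baritone saxophone sounds a major thirteenth below written, so G4 G5 Ab4 F5 Eb4 F##5 sounds Bb2 Bb3 Cb3 Ab3 Gb2 A#3.
Then write for piccolo: it sounds a perfect octave above written, so the part must be a perfect octave below concert.
Bb2 → Bb1
Bb3 → Bb2
Cb3 → Cb2
Ab3 → Ab2
Gb2 → Gb1
A#3 → A#2

Bb1 Bb2 Cb2 Ab2 Gb1 A#2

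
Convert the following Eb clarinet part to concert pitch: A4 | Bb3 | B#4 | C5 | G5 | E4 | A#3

C5 Db4 D#5 Eb5 Bb5 G4 C#4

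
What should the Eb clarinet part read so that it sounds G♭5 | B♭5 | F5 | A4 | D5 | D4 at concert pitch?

Eb5 G5 D5 F#4 B4 B3

Written C4 sounds as Eb4 on the Eb clarinet, so concert pitches are written a minor third down.
Gb5 gives Eb5
Bb5 gives G5
F5 gives D5
A4 gives F#4
D5 gives B4
D4 gives B3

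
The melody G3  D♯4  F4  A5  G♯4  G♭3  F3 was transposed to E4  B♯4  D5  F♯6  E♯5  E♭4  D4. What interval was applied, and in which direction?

up a major sixth

Take the first pair: G3 → E4. G to E spans 6 letter names, so the interval is some kind of sixth.
G3 to E4 is 9 semitones, which makes it a major sixth; the second version is higher, so the direction is up.
Checking another pair — F3 → D4 — gives the same interval.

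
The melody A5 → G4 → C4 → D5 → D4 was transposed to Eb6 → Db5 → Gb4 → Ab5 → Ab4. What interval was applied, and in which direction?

up a diminished fifth

From A5 to Eb6 is 5 letter names — a fifth of some quality.
A5 to Eb6 is 6 semitones, which makes it a diminished fifth; the second version is higher, so the direction is up.
Checking another pair — D4 → Ab4 — gives the same interval.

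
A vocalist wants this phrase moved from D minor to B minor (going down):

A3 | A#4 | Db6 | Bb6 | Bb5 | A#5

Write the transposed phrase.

F#3 F##4 Bb5 G6 G5 F##5

D minor to B minor down is a minor third, so every note moves down by that interval.
A3 to F#3
A#4 to F##4
Db6 to Bb5
Bb6 to G6
Bb5 to G5
A#5 to F##5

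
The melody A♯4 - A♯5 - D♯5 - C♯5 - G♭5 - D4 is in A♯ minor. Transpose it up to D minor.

D5 D6 G5 F5 Cbb6 Gb4

From A♯ up to D is a diminished fourth; apply that to each pitch.
A#4 to D5
A#5 to D6
D#5 to G5
C#5 to F5
Gb5 to Cbb6
D4 to Gb4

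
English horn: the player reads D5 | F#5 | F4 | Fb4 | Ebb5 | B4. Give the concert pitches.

G4 B4 Bb3 Bbb3 Abb4 E4

Written C4 on the English horn sounds as F3, a perfect fifth lower; apply that shift to every note.
D5 becomes G4
F#5 becomes B4
F4 becomes Bb3
Fb4 becomes Bbb3
Ebb5 becomes Abb4
B4 becomes E4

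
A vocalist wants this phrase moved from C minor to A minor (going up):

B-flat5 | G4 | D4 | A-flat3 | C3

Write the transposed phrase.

C minor to A minor up is a major sixth, so every note moves up by that interval.
Bb5 gives G6
G4 gives E5
D4 gives B4
Ab3 gives F4
C3 gives A3

G6 E5 B4 F4 A3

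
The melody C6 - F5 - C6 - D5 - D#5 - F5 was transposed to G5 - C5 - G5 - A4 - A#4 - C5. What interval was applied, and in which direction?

down a perfect fourth

Take the first pair: C6 → G5. C to G spans 4 letter names, so the interval is some kind of fourth.
G5 to C6 is 5 semitones, which makes it a perfect fourth; the second version is lower, so the direction is down.
Checking another pair — F5 → C5 — gives the same interval.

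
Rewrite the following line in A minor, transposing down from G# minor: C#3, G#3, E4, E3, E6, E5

D2 A2 F3 F2 F5 F4

G# minor to A minor down is a major seventh, so every note moves down by that interval.
C#3 -> D2
G#3 -> A2
E4 -> F3
E3 -> F2
E6 -> F5
E5 -> F4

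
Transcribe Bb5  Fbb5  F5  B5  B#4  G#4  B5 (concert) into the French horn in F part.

Written C4 sounds as F3 on the French horn in F, so concert pitches are written a perfect fifth up.
Bb5 gives F6
Fbb5 gives Cbb6
F5 gives C6
B5 gives F#6
B#4 gives F##5
G#4 gives D#5
B5 gives F#6

F6 Cbb6 C6 F#6 F##5 D#5 F#6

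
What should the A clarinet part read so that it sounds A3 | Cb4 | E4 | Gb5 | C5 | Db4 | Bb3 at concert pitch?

C4 Ebb4 G4 Bbb5 Eb5 Fb4 Db4

The A clarinet sounds a minor third below written, so the written part must be a minor third above concert — transpose each note up.
A3 -> C4
Cb4 -> Ebb4
E4 -> G4
Gb5 -> Bbb5
C5 -> Eb5
Db4 -> Fb4
Bb3 -> Db4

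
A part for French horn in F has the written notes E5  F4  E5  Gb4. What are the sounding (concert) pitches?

Written C4 on the French horn in F sounds as F3, a perfect fifth lower; apply that shift to every note.
E5 -> A4
F4 -> Bb3
E5 -> A4
Gb4 -> Cb4

A4 Bb3 A4 Cb4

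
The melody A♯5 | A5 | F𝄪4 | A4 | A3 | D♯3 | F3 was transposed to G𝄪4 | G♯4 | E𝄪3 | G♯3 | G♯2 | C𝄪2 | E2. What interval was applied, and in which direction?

From A#5 to G##4 is 9 letter names — a ninth of some quality.
G##4 to A#5 is 13 semitones, which makes it a minor ninth; the second version is lower, so the direction is down.
Checking another pair — F3 → E2 — gives the same interval.

down a minor ninth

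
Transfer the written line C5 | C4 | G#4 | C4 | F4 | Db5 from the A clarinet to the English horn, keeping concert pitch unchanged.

E5 E4 B#4 E4 A4 F5

First find concert pitch: the A clarinet sounds a minor third below written, so C5 C4 G#4 C4 F4 Db5 sounds A4 A3 E#4 A3 D4 Bb4.
Then write for English horn: it sounds a perfect fifth below written, so the part must be a perfect fifth above concert.
A4 → E5
A3 → E4
E#4 → B#4
A3 → E4
D4 → A4
Bb4 → F5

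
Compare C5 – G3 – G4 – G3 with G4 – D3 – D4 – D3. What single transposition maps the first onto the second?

From C5 to G4 is 4 letter names — a fourth of some quality.
G4 to C5 is 5 semitones, which makes it a perfect fourth; the second version is lower, so the direction is down.
Checking another pair — G3 → D3 — gives the same interval.

down a perfect fourth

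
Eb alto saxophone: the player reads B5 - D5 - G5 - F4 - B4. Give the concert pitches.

D5 F4 Bb4 Ab3 D4

Written C4 on the Eb alto saxophone sounds as Eb3, a major sixth lower; apply that shift to every note.
B5 to D5
D5 to F4
G5 to Bb4
F4 to Ab3
B4 to D4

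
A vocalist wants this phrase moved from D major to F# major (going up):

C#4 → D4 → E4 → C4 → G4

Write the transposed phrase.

E#4 F#4 G#4 E4 B4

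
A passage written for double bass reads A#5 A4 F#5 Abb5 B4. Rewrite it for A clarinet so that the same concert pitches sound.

First find concert pitch: the double bass sounds a perfect octave below written, so A#5 A4 F#5 Abb5 B4 sounds A#4 A3 F#4 Abb4 B3.
Then write for A clarinet: it sounds a minor third below written, so the part must be a minor third above concert.
A#4 → C#5
A3 → C4
F#4 → A4
Abb4 → Cbb5
B3 → D4

C#5 C4 A4 Cbb5 D4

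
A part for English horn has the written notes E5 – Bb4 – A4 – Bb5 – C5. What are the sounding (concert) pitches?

A4 Eb4 D4 Eb5 F4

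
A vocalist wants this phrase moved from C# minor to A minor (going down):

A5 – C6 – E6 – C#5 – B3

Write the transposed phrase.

F5 Ab5 C6 A4 G3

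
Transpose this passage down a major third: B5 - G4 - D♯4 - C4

B5 to G5
G4 to Eb4
D#4 to B3
C4 to Ab3

G5 Eb4 B3 Ab3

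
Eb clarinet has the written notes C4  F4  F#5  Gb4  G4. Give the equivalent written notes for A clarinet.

Gb4 Cb5 C6 Dbb5 Db5

First find concert pitch: the Eb clarinet sounds a minor third above written, so C4 F4 F#5 Gb4 G4 sounds Eb4 Ab4 A5 Bbb4 Bb4.
Then write for A clarinet: it sounds a minor third below written, so the part must be a minor third above concert.
Eb4 → Gb4
Ab4 → Cb5
A5 → C6
Bbb4 → Dbb5
Bb4 → Db5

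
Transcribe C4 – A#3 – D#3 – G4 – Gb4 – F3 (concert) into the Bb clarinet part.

D4 B#3 E#3 A4 Ab4 G3

Written C4 sounds as Bb3 on the Bb clarinet, so concert pitches are written a major second up.
C4 becomes D4
A#3 becomes B#3
D#3 becomes E#3
G4 becomes A4
Gb4 becomes Ab4
F3 becomes G3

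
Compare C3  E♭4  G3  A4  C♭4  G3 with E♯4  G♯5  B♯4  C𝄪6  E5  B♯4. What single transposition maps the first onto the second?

up an augmented tenth

Take the first pair: C3 → E#4. C to E spans 10 letter names, so the interval is some kind of tenth.
C3 to E#4 is 17 semitones, which makes it an augmented tenth; the second version is higher, so the direction is up.
Checking another pair — G3 → B#4 — gives the same interval.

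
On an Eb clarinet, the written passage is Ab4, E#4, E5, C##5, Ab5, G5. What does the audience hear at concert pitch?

Cb5 G#4 G5 E#5 Cb6 Bb5

Written C4 on the Eb clarinet sounds as Eb4, a minor third higher; apply that shift to every note.
Ab4 -> Cb5
E#4 -> G#4
E5 -> G5
C##5 -> E#5
Ab5 -> Cb6
G5 -> Bb5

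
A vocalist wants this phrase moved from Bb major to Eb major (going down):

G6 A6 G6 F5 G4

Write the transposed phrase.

From Bb down to Eb is a perfect fifth; apply that to each pitch.
G6 becomes C6
A6 becomes D6
G6 becomes C6
F5 becomes Bb4
G4 becomes C4

C6 D6 C6 Bb4 C4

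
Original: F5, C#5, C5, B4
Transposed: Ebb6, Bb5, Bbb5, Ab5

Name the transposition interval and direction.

up a diminished seventh

From F5 to Ebb6 is 7 letter names — a seventh of some quality.
F5 to Ebb6 is 9 semitones, which makes it a diminished seventh; the second version is higher, so the direction is up.
Checking another pair — B4 → Ab5 — gives the same interval.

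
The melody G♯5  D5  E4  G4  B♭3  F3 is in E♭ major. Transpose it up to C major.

From E♭ up to C is a major sixth; apply that to each pitch.
G#5 becomes E#6
D5 becomes B5
E4 becomes C#5
G4 becomes E5
Bb3 becomes G4
F3 becomes D4

E#6 B5 C#5 E5 G4 D4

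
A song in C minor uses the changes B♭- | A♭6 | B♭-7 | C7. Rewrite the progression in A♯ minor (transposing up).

G#- F#6 G#-7 A#7

C minor up to A♯ minor is an augmented sixth; each chord root moves by that interval while the quality stays the same.
B♭-: root B♭ up an augmented sixth → G#, giving G#-.
A♭6: root A♭ up an augmented sixth → F#, giving F#6.
B♭-7: root B♭ up an augmented sixth → G#, giving G#-7.
C7: root C up an augmented sixth → A#, giving A#7.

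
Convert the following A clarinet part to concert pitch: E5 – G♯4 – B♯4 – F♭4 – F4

C#5 E#4 G##4 Db4 D4

The A clarinet sounds a minor third below written, so transpose each written note down a minor third.
E5 → C#5
G#4 → E#4
B#4 → G##4
Fb4 → Db4
F4 → D4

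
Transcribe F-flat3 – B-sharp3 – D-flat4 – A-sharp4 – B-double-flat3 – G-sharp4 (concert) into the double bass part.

Fb4 B#4 Db5 A#5 Bbb4 G#5

Written C4 sounds as C3 on the double bass, so concert pitches are written a perfect octave up.
Fb3 -> Fb4
B#3 -> B#4
Db4 -> Db5
A#4 -> A#5
Bbb3 -> Bbb4
G#4 -> G#5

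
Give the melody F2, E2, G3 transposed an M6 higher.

D3 C#3 E4

F2 -> D3
E2 -> C#3
G3 -> E4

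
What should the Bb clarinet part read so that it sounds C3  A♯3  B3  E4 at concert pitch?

D3 B#3 C#4 F#4

The Bb clarinet sounds a major second below written, so the written part must be a major second above concert — transpose each note up.
C3 to D3
A#3 to B#3
B3 to C#4
E4 to F#4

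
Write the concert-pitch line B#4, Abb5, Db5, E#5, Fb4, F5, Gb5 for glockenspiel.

B#2 Abb3 Db3 E#3 Fb2 F3 Gb3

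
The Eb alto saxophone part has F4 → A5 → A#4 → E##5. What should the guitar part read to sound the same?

Ab4 C6 C#5 G##5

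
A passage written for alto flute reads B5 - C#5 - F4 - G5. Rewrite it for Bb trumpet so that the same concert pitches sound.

G#5 A#4 D4 E5

First find concert pitch: the alto flute sounds a perfect fourth below written, so B5 C#5 F4 G5 sounds F#5 G#4 C4 D5.
Then write for Bb trumpet: it sounds a major second below written, so the part must be a major second above concert.
F#5 → G#5
G#4 → A#4
C4 → D4
D5 → E5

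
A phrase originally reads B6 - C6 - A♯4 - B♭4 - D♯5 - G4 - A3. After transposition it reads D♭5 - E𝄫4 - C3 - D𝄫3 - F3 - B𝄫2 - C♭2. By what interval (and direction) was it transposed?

down an augmented thirteenth

Take the first pair: B6 → Db5. B to D spans 13 letter names, so the interval is some kind of thirteenth.
Db5 to B6 is 22 semitones, which makes it an augmented thirteenth; the second version is lower, so the direction is down.
Checking another pair — A3 → Cb2 — gives the same interval.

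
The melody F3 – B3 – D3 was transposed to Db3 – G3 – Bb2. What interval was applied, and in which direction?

down a major third

From F3 to Db3 is 3 letter names — a third of some quality.
Db3 to F3 is 4 semitones, which makes it a major third; the second version is lower, so the direction is down.
Checking another pair — D3 → Bb2 — gives the same interval.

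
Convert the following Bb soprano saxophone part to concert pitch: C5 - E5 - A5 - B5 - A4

Bb4 D5 G5 A5 G4

The Bb soprano saxophone sounds a major second below written, so transpose each written note down a major second.
C5 -> Bb4
E5 -> D5
A5 -> G5
B5 -> A5
A4 -> G4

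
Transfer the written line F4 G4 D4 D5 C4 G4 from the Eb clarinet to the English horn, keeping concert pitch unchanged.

Eb5 F5 C5 C6 Bb4 F5

First find concert pitch: the Eb clarinet sounds a minor third above written, so F4 G4 D4 D5 C4 G4 sounds Ab4 Bb4 F4 F5 Eb4 Bb4.
Then write for English horn: it sounds a perfect fifth below written, so the part must be a perfect fifth above concert.
Ab4 → Eb5
Bb4 → F5
F4 → C5
F5 → C6
Eb4 → Bb4
Bb4 → F5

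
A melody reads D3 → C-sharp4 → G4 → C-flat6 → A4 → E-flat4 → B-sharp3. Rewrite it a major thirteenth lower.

D3: a thirteenth down reaches F, and 21 semitones makes it F1.
A major thirteenth down from C#4 gives E2.
G4 down a major thirteenth is Bb2.
Cb6 down a major thirteenth is Ebb4.
A4 down a major thirteenth is C3.
Eb4: a thirteenth down reaches G, and 21 semitones makes it Gb2.
B#3: a thirteenth down reaches D, and 21 semitones makes it D#2.

F1 E2 Bb2 Ebb4 C3 Gb2 D#2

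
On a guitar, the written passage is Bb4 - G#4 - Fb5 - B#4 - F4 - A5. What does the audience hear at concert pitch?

Bb3 G#3 Fb4 B#3 F3 A4

Written C4 on the guitar sounds as C3, a perfect octave lower; apply that shift to every note.
Bb4 → Bb3
G#4 → G#3
Fb5 → Fb4
B#4 → B#3
F4 → F3
A5 → A4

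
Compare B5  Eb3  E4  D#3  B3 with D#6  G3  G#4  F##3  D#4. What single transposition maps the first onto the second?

up a major third

Take the first pair: B5 → D#6. B to D spans 3 letter names, so the interval is some kind of third.
B5 to D#6 is 4 semitones, which makes it a major third; the second version is higher, so the direction is up.
Checking another pair — B3 → D#4 — gives the same interval.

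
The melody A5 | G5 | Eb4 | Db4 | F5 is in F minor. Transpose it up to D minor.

From F up to D is a major sixth; apply that to each pitch.
A5 → F#6
G5 → E6
Eb4 → C5
Db4 → Bb4
F5 → D6

F#6 E6 C5 Bb4 D6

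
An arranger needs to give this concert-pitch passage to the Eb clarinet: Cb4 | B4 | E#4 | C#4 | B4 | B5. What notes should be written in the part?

The Eb clarinet sounds a minor third above written, so the written part must be a minor third below concert — transpose each note down.
Cb4 to Ab3
B4 to G#4
E#4 to C##4
C#4 to A#3
B4 to G#4
B5 to G#5

Ab3 G#4 C##4 A#3 G#4 G#5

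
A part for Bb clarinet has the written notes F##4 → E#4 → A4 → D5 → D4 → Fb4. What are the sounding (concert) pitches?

E#4 D#4 G4 C5 C4 Ebb4

The Bb clarinet sounds a major second below written, so transpose each written note down a major second.
F##4 gives E#4
E#4 gives D#4
A4 gives G4
D5 gives C5
D4 gives C4
Fb4 gives Ebb4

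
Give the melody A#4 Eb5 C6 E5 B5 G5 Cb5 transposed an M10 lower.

A#4 gives F#3
Eb5 gives Cb4
C6 gives Ab4
E5 gives C4
B5 gives G4
G5 gives Eb4
Cb5 gives Abb3

F#3 Cb4 Ab4 C4 G4 Eb4 Abb3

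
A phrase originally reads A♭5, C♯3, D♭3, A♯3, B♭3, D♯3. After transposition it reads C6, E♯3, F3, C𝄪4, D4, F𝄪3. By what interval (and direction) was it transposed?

up a major third

Take the first pair: Ab5 → C6. A to C spans 3 letter names, so the interval is some kind of third.
Ab5 to C6 is 4 semitones, which makes it a major third; the second version is higher, so the direction is up.
Checking another pair — D#3 → F##3 — gives the same interval.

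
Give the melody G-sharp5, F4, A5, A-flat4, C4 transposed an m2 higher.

A5 Gb4 Bb5 Bbb4 Db4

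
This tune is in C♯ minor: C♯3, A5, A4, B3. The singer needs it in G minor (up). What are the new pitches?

G3 Eb6 Eb5 F4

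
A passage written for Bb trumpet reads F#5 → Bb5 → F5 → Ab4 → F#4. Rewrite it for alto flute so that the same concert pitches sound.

A5 Db6 Ab5 Cb5 A4

First find concert pitch: the Bb trumpet sounds a major second below written, so F#5 Bb5 F5 Ab4 F#4 sounds E5 Ab5 Eb5 Gb4 E4.
Then write for alto flute: it sounds a perfect fourth below written, so the part must be a perfect fourth above concert.
E5 → A5
Ab5 → Db6
Eb5 → Ab5
Gb4 → Cb5
E4 → A4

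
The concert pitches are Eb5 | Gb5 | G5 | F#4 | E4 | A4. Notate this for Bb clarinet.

F5 Ab5 A5 G#4 F#4 B4

Written C4 sounds as Bb3 on the Bb clarinet, so concert pitches are written a major second up.
Eb5 → F5
Gb5 → Ab5
G5 → A5
F#4 → G#4
E4 → F#4
A4 → B4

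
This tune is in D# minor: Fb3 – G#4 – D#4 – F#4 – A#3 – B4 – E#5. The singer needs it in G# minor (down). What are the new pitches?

Bbb2 C#4 G#3 B3 D#3 E4 A#4

D# minor to G# minor down is a perfect fifth, so every note moves down by that interval.
Fb3 → Bbb2
G#4 → C#4
D#4 → G#3
F#4 → B3
A#3 → D#3
B4 → E4
E#5 → A#4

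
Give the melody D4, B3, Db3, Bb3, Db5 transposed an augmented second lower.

D4: a second down reaches C, and 3 semitones makes it Cb4.
An augmented second down from B3 gives Ab3.
Db3 down an augmented second is Cbb3.
Bb3 down an augmented second is Abb3.
An augmented second down from Db5 gives Cbb5.

Cb4 Ab3 Cbb3 Abb3 Cbb5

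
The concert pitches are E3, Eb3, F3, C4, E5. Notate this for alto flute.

A3 Ab3 Bb3 F4 A5

Written C4 sounds as G3 on the alto flute, so concert pitches are written a perfect fourth up.
E3 becomes A3
Eb3 becomes Ab3
F3 becomes Bb3
C4 becomes F4
E5 becomes A5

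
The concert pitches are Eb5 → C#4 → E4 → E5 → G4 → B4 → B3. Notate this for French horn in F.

Bb5 G#4 B4 B5 D5 F#5 F#4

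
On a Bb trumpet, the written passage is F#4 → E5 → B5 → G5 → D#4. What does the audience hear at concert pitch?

The Bb trumpet sounds a major second below written, so transpose each written note down a major second.
F#4 to E4
E5 to D5
B5 to A5
G5 to F5
D#4 to C#4

E4 D5 A5 F5 C#4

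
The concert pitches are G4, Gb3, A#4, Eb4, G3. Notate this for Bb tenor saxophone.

The Bb tenor saxophone sounds a major ninth below written, so the written part must be a major ninth above concert — transpose each note up.
G4 to A5
Gb3 to Ab4
A#4 to B#5
Eb4 to F5
G3 to A4

A5 Ab4 B#5 F5 A4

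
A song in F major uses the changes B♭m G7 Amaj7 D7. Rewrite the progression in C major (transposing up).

F major up to C major is a perfect fifth; each chord root moves by that interval while the quality stays the same.
B♭m: root B♭ up a perfect fifth → F, giving Fm.
G7: root G up a perfect fifth → D, giving D7.
Amaj7: root A up a perfect fifth → E, giving Emaj7.
D7: root D up a perfect fifth → A, giving A7.

Fm D7 Emaj7 A7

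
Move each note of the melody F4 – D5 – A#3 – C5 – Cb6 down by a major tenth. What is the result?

Db3 Bb3 F#2 Ab3 Abb4

F4 becomes Db3
D5 becomes Bb3
A#3 becomes F#2
C5 becomes Ab3
Cb6 becomes Abb4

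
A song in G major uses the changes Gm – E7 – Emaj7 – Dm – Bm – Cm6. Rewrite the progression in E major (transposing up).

Em C#7 C#maj7 Bm G#m Am6

G major up to E major is a major sixth; each chord root moves by that interval while the quality stays the same.
Gm: root G up a major sixth → E, giving Em.
E7: root E up a major sixth → C#, giving C#7.
Emaj7: root E up a major sixth → C#, giving C#maj7.
Dm: root D up a major sixth → B, giving Bm.
Bm: root B up a major sixth → G#, giving G#m.
Cm6: root C up a major sixth → A, giving Am6.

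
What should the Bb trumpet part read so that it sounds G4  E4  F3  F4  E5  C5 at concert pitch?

A4 F#4 G3 G4 F#5 D5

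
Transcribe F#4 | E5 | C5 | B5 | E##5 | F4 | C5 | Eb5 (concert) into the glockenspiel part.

F#2 E3 C3 B3 E##3 F2 C3 Eb3

The glockenspiel sounds a perfect fifteenth above written, so the written part must be a perfect fifteenth below concert — transpose each note down.
F#4 to F#2
E5 to E3
C5 to C3
B5 to B3
E##5 to E##3
F4 to F2
C5 to C3
Eb5 to Eb3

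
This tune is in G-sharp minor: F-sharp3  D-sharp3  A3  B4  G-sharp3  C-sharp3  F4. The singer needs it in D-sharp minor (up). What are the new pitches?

C#4 A#3 E4 F#5 D#4 G#3 C5

From G-sharp up to D-sharp is a perfect fifth; apply that to each pitch.
F#3 becomes C#4
D#3 becomes A#3
A3 becomes E4
B4 becomes F#5
G#3 becomes D#4
C#3 becomes G#3
F4 becomes C5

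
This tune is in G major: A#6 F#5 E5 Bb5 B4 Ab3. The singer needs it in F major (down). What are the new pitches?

G#6 E5 D5 Ab5 A4 Gb3

G major to F major down is a major second, so every note moves down by that interval.
A#6 → G#6
F#5 → E5
E5 → D5
Bb5 → Ab5
B4 → A4
Ab3 → Gb3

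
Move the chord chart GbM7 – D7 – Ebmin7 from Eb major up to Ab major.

Eb major up to Ab major is a perfect fourth; each chord root moves by that interval while the quality stays the same.
GbM7: root Gb up a perfect fourth → Cb, giving CbM7.
D7: root D up a perfect fourth → G, giving G7.
Ebmin7: root Eb up a perfect fourth → Ab, giving Abmin7.

CbM7 G7 Abmin7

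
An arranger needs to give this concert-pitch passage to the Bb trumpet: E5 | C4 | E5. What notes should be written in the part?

F#5 D4 F#5

Written C4 sounds as Bb3 on the Bb trumpet, so concert pitches are written a major second up.
E5 becomes F#5
C4 becomes D4
E5 becomes F#5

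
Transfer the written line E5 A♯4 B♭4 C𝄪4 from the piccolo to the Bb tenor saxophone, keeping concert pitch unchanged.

First find concert pitch: the piccolo sounds a perfect octave above written, so E5 A♯4 B♭4 C𝄪4 sounds E6 A#5 Bb5 C##5.
Then write for Bb tenor saxophone: it sounds a major ninth below written, so the part must be a major ninth above concert.
E6 → F#7
A#5 → B#6
Bb5 → C7
C##5 → D##6

F#7 B#6 C7 D##6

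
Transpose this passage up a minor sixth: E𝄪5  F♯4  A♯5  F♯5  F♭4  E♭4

C##6 D5 F#6 D6 Dbb5 Cb5

A minor sixth up from E##5 gives C##6.
A minor sixth up from F#4 gives D5.
A minor sixth up from A#5 gives F#6.
F#5: a sixth up reaches D, and 8 semitones makes it D6.
A minor sixth up from Fb4 gives Dbb5.
A minor sixth up from Eb4 gives Cb5.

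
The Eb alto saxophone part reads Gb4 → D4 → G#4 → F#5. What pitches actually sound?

Bbb3 F3 B3 A4

Written C4 on the Eb alto saxophone sounds as Eb3, a major sixth lower; apply that shift to every note.
Gb4 becomes Bbb3
D4 becomes F3
G#4 becomes B3
F#5 becomes A4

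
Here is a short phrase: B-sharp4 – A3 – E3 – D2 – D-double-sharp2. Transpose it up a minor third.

D#5 C4 G3 F2 F##2

B#4 up a minor third is D#5.
A3: a third up reaches C, and 3 semitones makes it C4.
A minor third up from E3 gives G3.
D2: a third up reaches F, and 3 semitones makes it F2.
D##2: a third up reaches F, and 3 semitones makes it F##2.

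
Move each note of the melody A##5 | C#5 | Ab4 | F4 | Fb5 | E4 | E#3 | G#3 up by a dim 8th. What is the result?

A#6 C6 Abb5 Fb5 Fbb6 Eb5 E4 G4

A##5 up a diminished octave is A#6.
C#5: an octave up reaches C, and 11 semitones makes it C6.
Ab4 up a diminished octave is Abb5.
A diminished octave up from F4 gives Fb5.
Fb5 up a diminished octave is Fbb6.
E4 up a diminished octave is Eb5.
A diminished octave up from E#3 gives E4.
G#3 up a diminished octave is G4.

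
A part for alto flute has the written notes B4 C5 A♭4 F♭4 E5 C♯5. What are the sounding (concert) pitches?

F#4 G4 Eb4 Cb4 B4 G#4

Written C4 on the alto flute sounds as G3, a perfect fourth lower; apply that shift to every note.
B4 becomes F#4
C5 becomes G4
Ab4 becomes Eb4
Fb4 becomes Cb4
E5 becomes B4
C#5 becomes G#4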